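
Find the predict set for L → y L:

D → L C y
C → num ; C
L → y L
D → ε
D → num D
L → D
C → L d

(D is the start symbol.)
{ 'y' }

PREDICT(L → y L) = (FIRST(RHS) \ {ε}) ∪ (FOLLOW(L) if ε ∈ FIRST(RHS), i.e. RHS ⇒* ε)
FIRST(y L) = { 'y' }
ε ∉ FIRST(y L), so FOLLOW(L) is not added.
PREDICT(L → y L) = { 'y' }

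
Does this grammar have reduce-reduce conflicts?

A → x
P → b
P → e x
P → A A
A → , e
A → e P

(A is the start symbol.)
Augment with A' → A and build the canonical LR(0) collection (I0 = CLOSURE({[A' → . A]}), then GOTO on every symbol after a dot until no new states appear). It has 12 states:
  I0: { [A → . , e], [A → . e P], [A → . x], [A' → . A] }  — shift
  I1: { [A → , . e] }  — shift
  I2: { [A' → A .] }  — accept
  I3: { [A → . , e], [A → . e P], [A → . x], [A → e . P], [P → . A A], [P → . b], [P → . e x] }  — shift
  I4: { [A → x .] }  — reduce
  I5: { [A → . , e], [A → . e P], [A → . x], [P → A . A] }  — shift
  I6: { [A → e P .] }  — reduce
  I7: { [P → b .] }  — reduce
  I8: { [A → . , e], [A → . e P], [A → . x], [A → e . P], [P → . A A], [P → . b], [P → . e x], [P → e . x] }  — shift
  I9: { [A → x .], [P → e x .] }  — 2 reduces
  I10: { [P → A A .] }  — reduce
  I11: { [A → , e .] }  — reduce

I9 contains complete items [A → x .], [P → e x .] — reduce-reduce conflict.

Answer: Yes — I9: [A → x .] vs [P → e x .]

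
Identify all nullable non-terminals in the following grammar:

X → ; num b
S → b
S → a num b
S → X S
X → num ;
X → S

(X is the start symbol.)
None

A non-terminal is nullable if it can derive ε (the empty string): either it has an ε-production, or it has a production whose right-hand side consists entirely of nullable non-terminals.

There are no ε-productions, so no non-terminal can derive ε.
No non-terminals are nullable.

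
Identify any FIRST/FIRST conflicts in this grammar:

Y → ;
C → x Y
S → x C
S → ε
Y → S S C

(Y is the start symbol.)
FIRST sets of the non-terminals at (or reachable through a nullable prefix from) the front of some alternative:
  FIRST(S) = { 'x', ε }
  FIRST(C) = { 'x' }

Productions for Y:
  Y → ;: FIRST = { ';' }
  Y → S S C: FIRST = { 'x' }
Productions for S:
  S → x C: FIRST = { 'x' }
  S → ε: FIRST = { ε }
C has only one production, so no FIRST/FIRST conflict is possible there.

All alternatives of each non-terminal have pairwise disjoint FIRST sets.

Answer: No FIRST/FIRST conflicts.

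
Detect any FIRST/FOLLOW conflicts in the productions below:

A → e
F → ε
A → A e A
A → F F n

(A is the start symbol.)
A FIRST/FOLLOW conflict occurs when a non-terminal N has a nullable alternative N → β (β ⇒* ε) and another alternative N → α with FIRST(α) ∩ FOLLOW(N) ≠ ∅: on such a lookahead the parser cannot decide between expanding α and letting N vanish via β.

Nullable non-terminals: F.
F has a nullable alternative but only one production, so nothing to check.

A has no nullable alternative, so no FIRST/FOLLOW check is needed there.

No FIRST/FOLLOW conflicts found.

Answer: No FIRST/FOLLOW conflicts.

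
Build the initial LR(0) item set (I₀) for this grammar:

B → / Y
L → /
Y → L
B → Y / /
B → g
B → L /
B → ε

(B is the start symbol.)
First, augment the grammar with B' → B
I₀ = CLOSURE({ [B' → . B] }):
  [B' → . B] has the dot before B: add [B → . / Y], [B → . Y / /], [B → . g], [B → . L /], [B → .]
  [B → . Y / /] has the dot before Y: add [Y → . L]
  [B → . L /] has the dot before L: add [L → . /]
No further items can be added.

I₀ = { [B → . / Y], [B → . L /], [B → . Y / /], [B → . g], [B → .], [B' → . B], [L → . /], [Y → . L] }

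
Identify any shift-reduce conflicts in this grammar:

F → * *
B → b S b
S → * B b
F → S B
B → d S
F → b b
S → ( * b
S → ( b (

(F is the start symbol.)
A shift-reduce conflict occurs when an LR(0) state has both:
  - a complete (reduce) item [A → α .] (dot at the end), and
  - a shift item [B → β . c γ] (dot before a terminal).

Augment with F' → F and build the canonical LR(0) collection (I0 = CLOSURE({[F' → . F]}), then GOTO on every symbol after a dot until no new states appear). It has 21 states:
  I0: { [F → . * *], [F → . S B], [F → . b b], [F' → . F], [S → . ( * b], [S → . ( b (], [S → . * B b] }  — shift
  I1: { [S → ( . * b], [S → ( . b (] }  — shift
  I2: { [B → . b S b], [B → . d S], [F → * . *], [S → * . B b] }  — shift
  I3: { [F' → F .] }  — accept
  I4: { [B → . b S b], [B → . d S], [F → S . B] }  — shift
  I5: { [F → b . b] }  — shift
  I6: { [F → b b .] }  — reduce
  I7: { [F → S B .] }  — reduce
  I8: { [B → b . S b], [S → . ( * b], [S → . ( b (], [S → . * B b] }  — shift
  I9: { [B → d . S], [S → . ( * b], [S → . ( b (], [S → . * B b] }  — shift
  I10: { [B → . b S b], [B → . d S], [S → * . B b] }  — shift
  I11: { [B → d S .] }  — reduce
  I12: { [S → * B . b] }  — shift
  I13: { [S → * B b .] }  — reduce
  I14: { [B → b S . b] }  — shift
  I15: { [B → b S b .] }  — reduce
  I16: { [F → * * .] }  — reduce
  I17: { [S → ( * . b] }  — shift
  I18: { [S → ( b . (] }  — shift
  I19: { [S → ( b ( .] }  — reduce
  I20: { [S → ( * b .] }  — reduce

No state contains both a complete item and a shift item.

Answer: No shift-reduce conflicts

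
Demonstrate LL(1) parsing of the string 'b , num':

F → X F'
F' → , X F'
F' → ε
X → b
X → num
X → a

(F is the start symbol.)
LL(1) parsing maintains a stack (initially the start symbol over $) and the input. At each step: if the stack top is a terminal, match it against the current input token; if it is a non-terminal N, replace it with the RHS of M[N, lookahead] (the unique production whose predict set contains the lookahead).

Stack is shown with the top on the left.

Stack     Input      Action
---------------------------
F $       b , num $  output F → X F'
X F' $    b , num $  output X → b
b F' $    b , num $  match 'b'
F' $      , num $    output F' → , X F'
, X F' $  , num $    match ','
X F' $    num $      output X → num
num F' $  num $      match 'num'
F' $      $          output F' → ε
$         $          accept

The string is accepted.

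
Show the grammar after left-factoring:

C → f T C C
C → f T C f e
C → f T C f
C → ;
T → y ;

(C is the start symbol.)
C → f T C C'
C' → C
C' → f C''
C'' → e
C'' → ε
C → ;
T → y ;

Left-factoring transforms A → αβ₁ | αβ₂ into A → αA' and A' → β₁ | β₂
(α is the longest common prefix among the alternatives). Repeat until
no nonterminal has two alternatives with a common prefix.

Round 1: C has alternatives sharing prefix 'f T C'. Introduce C': C → f T C C'
  Add: C' → C
  Add: C' → f e
  Add: C' → f

Round 2: C' has alternatives sharing prefix 'f'. Introduce C'': C' → f C''
  Add: C'' → e
  Add: C'' → ε

No remaining common prefixes — done.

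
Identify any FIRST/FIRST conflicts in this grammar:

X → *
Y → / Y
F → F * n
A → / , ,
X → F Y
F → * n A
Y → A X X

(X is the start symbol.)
Yes. X → '*' / X → F Y on { '*' }; Y → '/' Y / Y → A X X on { '/' }; F → F '*' n / F → '*' n A on { '*' }

A FIRST/FIRST conflict occurs when two productions N → α and N → β for the same non-terminal have FIRST(α) ∩ FIRST(β) ≠ ∅ (with ε ∈ FIRST of a nullable right-hand side, so two nullable alternatives also conflict).

FIRST sets of the non-terminals at (or reachable through a nullable prefix from) the front of some alternative:
  FIRST(F) = { '*' }
  FIRST(A) = { '/' }

Productions for X:
  X → *: FIRST = { '*' }
  X → F Y: FIRST = { '*' }
Productions for Y:
  Y → / Y: FIRST = { '/' }
  Y → A X X: FIRST = { '/' }
Productions for F:
  F → F * n: FIRST = { '*' }
  F → * n A: FIRST = { '*' }
A has only one production, so no FIRST/FIRST conflict is possible there.

Conflict for X: X → * and X → F Y
  Overlap: { '*' }
Conflict for Y: Y → / Y and Y → A X X
  Overlap: { '/' }
Conflict for F: F → F * n and F → * n A
  Overlap: { '*' }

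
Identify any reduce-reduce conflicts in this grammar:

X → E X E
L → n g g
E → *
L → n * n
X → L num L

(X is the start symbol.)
No reduce-reduce conflicts

A reduce-reduce conflict occurs when an LR(0) state has two complete items [A → α .] and [B → β .] — both call for a reduction, and with no lookahead the parser cannot choose between them.

Augment with X' → X and build the canonical LR(0) collection (I0 = CLOSURE({[X' → . X]}), then GOTO on every symbol after a dot until no new states appear). It has 14 states:
  I0: { [E → . *], [L → . n * n], [L → . n g g], [X → . E X E], [X → . L num L], [X' → . X] }  — shift
  I1: { [E → * .] }  — reduce
  I2: { [E → . *], [L → . n * n], [L → . n g g], [X → . E X E], [X → . L num L], [X → E . X E] }  — shift
  I3: { [X → L . num L] }  — shift
  I4: { [X' → X .] }  — accept
  I5: { [L → n . * n], [L → n . g g] }  — shift
  I6: { [L → n * . n] }  — shift
  I7: { [L → n g . g] }  — shift
  I8: { [L → n g g .] }  — reduce
  I9: { [L → n * n .] }  — reduce
  I10: { [L → . n * n], [L → . n g g], [X → L num . L] }  — shift
  I11: { [X → L num L .] }  — reduce
  I12: { [E → . *], [X → E X . E] }  — shift
  I13: { [X → E X E .] }  — reduce

No state contains more than one complete item.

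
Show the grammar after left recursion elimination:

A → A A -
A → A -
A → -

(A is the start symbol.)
A → - A'
A' → A - A'
A' → - A'
A' → ε

A is directly left-recursive. The standard transformation for
  A → A α₁ | ... | A α_m | β₁ | ... | β_n
is
  A  → β₁ A' | ... | β_n A'
  A' → α₁ A' | ... | α_m A' | ε

A → - becomes A → - A'
A → A A - becomes A' → A - A'
A → A - becomes A' → - A'
Add A' → ε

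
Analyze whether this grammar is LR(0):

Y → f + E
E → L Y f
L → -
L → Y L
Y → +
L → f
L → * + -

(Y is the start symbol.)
No. Shift-reduce conflict between [L → f .] and [Y → f . + E]

A grammar is LR(0) if no state in the canonical LR(0) collection has:
  - both a shift item (dot before a terminal) and a complete item (shift-reduce conflict), or
  - two or more complete items (reduce-reduce conflict; the accept item [Y' → Y .] counts as a complete item here).

Augment with Y' → Y and build the canonical LR(0) collection (I0 = CLOSURE({[Y' → . Y]}), then GOTO on every symbol after a dot until no new states appear). It has 16 states:
  I0: { [Y → . +], [Y → . f + E], [Y' → . Y] }  — shift
  I1: { [Y → + .] }  — reduce
  I2: { [Y' → Y .] }  — accept
  I3: { [Y → f . + E] }  — shift
  I4: { [E → . L Y f], [L → . * + -], [L → . -], [L → . Y L], [L → . f], [Y → . +], [Y → . f + E], [Y → f + . E] }  — shift
  I5: { [L → * . + -] }  — shift
  I6: { [L → - .] }  — reduce
  I7: { [Y → f + E .] }  — reduce
  I8: { [E → L . Y f], [Y → . +], [Y → . f + E] }  — shift
  I9: { [L → . * + -], [L → . -], [L → . Y L], [L → . f], [L → Y . L], [Y → . +], [Y → . f + E] }  — shift
  I10: { [L → f .], [Y → f . + E] }  — shift, reduce
  I11: { [L → Y L .] }  — reduce
  I12: { [E → L Y . f] }  — shift
  I13: { [E → L Y f .] }  — reduce
  I14: { [L → * + . -] }  — shift
  I15: { [L → * + - .] }  — reduce

Conflict in state I10:
  Shift-reduce conflict between [L → f .] and [Y → f . + E]
So the grammar is NOT LR(0).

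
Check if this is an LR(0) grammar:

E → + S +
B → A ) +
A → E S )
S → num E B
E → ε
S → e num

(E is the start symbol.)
A grammar is LR(0) if no state in the canonical LR(0) collection has:
  - both a shift item (dot before a terminal) and a complete item (shift-reduce conflict), or
  - two or more complete items (reduce-reduce conflict; the accept item [E' → E .] counts as a complete item here).

Augment with E' → E and build the canonical LR(0) collection (I0 = CLOSURE({[E' → . E]}), then GOTO on every symbol after a dot until no new states appear). It has 16 states:
  I0: { [E → . + S +], [E → .], [E' → . E] }  — shift, reduce
  I1: { [E → + . S +], [S → . e num], [S → . num E B] }  — shift
  I2: { [E' → E .] }  — accept
  I3: { [E → + S . +] }  — shift
  I4: { [S → e . num] }  — shift
  I5: { [E → . + S +], [E → .], [S → num . E B] }  — shift, reduce
  I6: { [A → . E S )], [B → . A ) +], [E → . + S +], [E → .], [S → num E . B] }  — shift, reduce
  I7: { [B → A . ) +] }  — shift
  I8: { [S → num E B .] }  — reduce
  I9: { [A → E . S )], [S → . e num], [S → . num E B] }  — shift
  I10: { [A → E S . )] }  — shift
  I11: { [A → E S ) .] }  — reduce
  I12: { [B → A ) . +] }  — shift
  I13: { [B → A ) + .] }  — reduce
  I14: { [S → e num .] }  — reduce
  I15: { [E → + S + .] }  — reduce

Conflict in state I0:
  Shift-reduce conflict between [E → .] and [E → . + S +]
So the grammar is NOT LR(0).

Answer: No. Shift-reduce conflict between [E → .] and [E → . + S +]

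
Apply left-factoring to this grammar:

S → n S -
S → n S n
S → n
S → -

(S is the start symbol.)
Left-factoring transforms A → αβ₁ | αβ₂ into A → αA' and A' → β₁ | β₂
(α is the longest common prefix among the alternatives). Repeat until
no nonterminal has two alternatives with a common prefix.

Round 1: S has alternatives sharing prefix 'n'. Introduce S': S → n S'
  Add: S' → S -
  Add: S' → S n
  Add: S' → ε

Round 2: S' has alternatives sharing prefix 'S'. Introduce S'': S' → S S''
  Add: S'' → -
  Add: S'' → n

No remaining common prefixes — done.

Resulting grammar:
S → n S'
S' → S S''
S'' → -
S'' → n
S' → ε
S → -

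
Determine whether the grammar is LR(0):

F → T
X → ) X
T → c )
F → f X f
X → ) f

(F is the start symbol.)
A grammar is LR(0) if no state in the canonical LR(0) collection has:
  - both a shift item (dot before a terminal) and a complete item (shift-reduce conflict), or
  - two or more complete items (reduce-reduce conflict; the accept item [F' → F .] counts as a complete item here).

Augment with F' → F and build the canonical LR(0) collection (I0 = CLOSURE({[F' → . F]}), then GOTO on every symbol after a dot until no new states appear). It has 11 states:
  I0: { [F → . T], [F → . f X f], [F' → . F], [T → . c )] }  — shift
  I1: { [F' → F .] }  — accept
  I2: { [F → T .] }  — reduce
  I3: { [T → c . )] }  — shift
  I4: { [F → f . X f], [X → . ) X], [X → . ) f] }  — shift
  I5: { [X → ) . X], [X → ) . f], [X → . ) X], [X → . ) f] }  — shift
  I6: { [F → f X . f] }  — shift
  I7: { [F → f X f .] }  — reduce
  I8: { [X → ) X .] }  — reduce
  I9: { [X → ) f .] }  — reduce
  I10: { [T → c ) .] }  — reduce

Every state is either a pure shift/goto state or contains exactly one complete item and nothing to shift — no conflicts. The grammar is LR(0).

Answer: Yes, the grammar is LR(0)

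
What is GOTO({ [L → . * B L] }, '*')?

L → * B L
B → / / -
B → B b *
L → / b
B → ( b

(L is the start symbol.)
GOTO(I, '*') = CLOSURE({ [A → αX.β] : [A → α.Xβ] ∈ I, X = '*' })

Items with dot before '*', with the dot advanced:
  [L → . * B L] → [L → * . B L]
Closure of the advanced items:
  [L → * . B L] has the dot before B: add [B → . / / -], [B → . B b *], [B → . ( b]

GOTO = { [B → . ( b], [B → . / / -], [B → . B b *], [L → * . B L] }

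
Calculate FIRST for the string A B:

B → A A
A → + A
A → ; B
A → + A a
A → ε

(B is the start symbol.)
FIRST sets of the non-terminals involved (from the grammar, by fixed-point iteration):
  FIRST(A) = { '+', ';', ε }
  FIRST(B) = { '+', ';', ε }

To compute FIRST(A B), process the symbols left to right:
Symbol A is a non-terminal. Add FIRST(A) \ {ε} = { '+', ';' }
A is nullable (ε ∈ FIRST(A)), continue to the next symbol.
Symbol B is a non-terminal. Add FIRST(B) \ {ε} = { '+', ';' }
B is nullable (ε ∈ FIRST(B)), continue to the next symbol.
All symbols are nullable, so ε is in the result.
FIRST(A B) = { '+', ';', ε }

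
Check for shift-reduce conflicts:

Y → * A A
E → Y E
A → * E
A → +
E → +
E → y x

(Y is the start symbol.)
A shift-reduce conflict occurs when an LR(0) state has both:
  - a complete (reduce) item [A → α .] (dot at the end), and
  - a shift item [B → β . c γ] (dot before a terminal).

Augment with Y' → Y and build the canonical LR(0) collection (I0 = CLOSURE({[Y' → . Y]}), then GOTO on every symbol after a dot until no new states appear). It has 13 states:
  I0: { [Y → . * A A], [Y' → . Y] }  — shift
  I1: { [A → . * E], [A → . +], [Y → * . A A] }  — shift
  I2: { [Y' → Y .] }  — accept
  I3: { [A → * . E], [E → . +], [E → . Y E], [E → . y x], [Y → . * A A] }  — shift
  I4: { [A → + .] }  — reduce
  I5: { [A → . * E], [A → . +], [Y → * A . A] }  — shift
  I6: { [Y → * A A .] }  — reduce
  I7: { [E → + .] }  — reduce
  I8: { [A → * E .] }  — reduce
  I9: { [E → . +], [E → . Y E], [E → . y x], [E → Y . E], [Y → . * A A] }  — shift
  I10: { [E → y . x] }  — shift
  I11: { [E → y x .] }  — reduce
  I12: { [E → Y E .] }  — reduce

No state contains both a complete item and a shift item.

Answer: No shift-reduce conflicts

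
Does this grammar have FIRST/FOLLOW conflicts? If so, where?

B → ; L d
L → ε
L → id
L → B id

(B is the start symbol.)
A FIRST/FOLLOW conflict occurs when a non-terminal N has a nullable alternative N → β (β ⇒* ε) and another alternative N → α with FIRST(α) ∩ FOLLOW(N) ≠ ∅: on such a lookahead the parser cannot decide between expanding α and letting N vanish via β.

Nullable non-terminals: L.
FIRST sets used below: FIRST(B) = { ';' }

L: nullable alternative(s) L → ε; FOLLOW(L) = { 'd' }
  L → ε: FIRST \ {ε} = { } — this is the only nullable alternative, skip
  L → id: FIRST \ {ε} = { 'id' } — disjoint from FOLLOW(L)
  L → B id: FIRST \ {ε} = { ';' } — disjoint from FOLLOW(L)

B has no nullable alternative, so no FIRST/FOLLOW check is needed there.

No FIRST/FOLLOW conflicts found.

Answer: No FIRST/FOLLOW conflicts.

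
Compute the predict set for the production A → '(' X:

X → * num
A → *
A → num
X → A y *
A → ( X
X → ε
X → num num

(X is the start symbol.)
PREDICT(A → '(' X) = (FIRST(RHS) \ {ε}) ∪ (FOLLOW(A) if ε ∈ FIRST(RHS), i.e. RHS ⇒* ε)
FIRST('(' X) = { '(' }
ε ∉ FIRST('(' X), so FOLLOW(A) is not added.
PREDICT(A → '(' X) = { '(' }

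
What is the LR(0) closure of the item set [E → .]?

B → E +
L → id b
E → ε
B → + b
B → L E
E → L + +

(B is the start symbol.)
{ [E → .] }

Start with: [E → .]
The dot is at the end, so nothing is added.

CLOSURE = { [E → .] }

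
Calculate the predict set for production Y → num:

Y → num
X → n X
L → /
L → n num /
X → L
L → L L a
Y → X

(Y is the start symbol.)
{ 'num' }

PREDICT(Y → num) = (FIRST(RHS) \ {ε}) ∪ (FOLLOW(Y) if ε ∈ FIRST(RHS), i.e. RHS ⇒* ε)
FIRST(num) = { 'num' }
ε ∉ FIRST(num), so FOLLOW(Y) is not added.
PREDICT(Y → num) = { 'num' }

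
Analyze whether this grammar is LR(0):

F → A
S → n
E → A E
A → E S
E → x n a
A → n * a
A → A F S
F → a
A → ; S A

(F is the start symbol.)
A grammar is LR(0) if no state in the canonical LR(0) collection has:
  - both a shift item (dot before a terminal) and a complete item (shift-reduce conflict), or
  - two or more complete items (reduce-reduce conflict; the accept item [F' → F .] counts as a complete item here).

Augment with F' → F and build the canonical LR(0) collection (I0 = CLOSURE({[F' → . F]}), then GOTO on every symbol after a dot until no new states appear). It has 19 states:
  I0: { [A → . ; S A], [A → . A F S], [A → . E S], [A → . n * a], [E → . A E], [E → . x n a], [F → . A], [F → . a], [F' → . F] }  — shift
  I1: { [A → ; . S A], [S → . n] }  — shift
  I2: { [A → . ; S A], [A → . A F S], [A → . E S], [A → . n * a], [A → A . F S], [E → . A E], [E → . x n a], [E → A . E], [F → . A], [F → . a], [F → A .] }  — shift, reduce
  I3: { [A → E . S], [S → . n] }  — shift
  I4: { [F' → F .] }  — accept
  I5: { [F → a .] }  — reduce
  I6: { [A → n . * a] }  — shift
  I7: { [E → x . n a] }  — shift
  I8: { [E → x n . a] }  — shift
  I9: { [E → x n a .] }  — reduce
  I10: { [A → n * . a] }  — shift
  I11: { [A → n * a .] }  — reduce
  I12: { [A → E S .] }  — reduce
  I13: { [S → n .] }  — reduce
  I14: { [A → E . S], [E → A E .], [S → . n] }  — shift, reduce
  I15: { [A → A F . S], [S → . n] }  — shift
  I16: { [A → A F S .] }  — reduce
  I17: { [A → . ; S A], [A → . A F S], [A → . E S], [A → . n * a], [A → ; S . A], [E → . A E], [E → . x n a] }  — shift
  I18: { [A → . ; S A], [A → . A F S], [A → . E S], [A → . n * a], [A → ; S A .], [A → A . F S], [E → . A E], [E → . x n a], [E → A . E], [F → . A], [F → . a] }  — shift, reduce

Conflict in state I2:
  Shift-reduce conflict between [F → A .] and [A → . ; S A]
So the grammar is NOT LR(0).

Answer: No. Shift-reduce conflict between [F → A .] and [A → . ; S A]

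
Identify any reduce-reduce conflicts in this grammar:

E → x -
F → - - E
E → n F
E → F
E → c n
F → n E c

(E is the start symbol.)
A reduce-reduce conflict occurs when an LR(0) state has two complete items [A → α .] and [B → β .] — both call for a reduction, and with no lookahead the parser cannot choose between them.

Augment with E' → E and build the canonical LR(0) collection (I0 = CLOSURE({[E' → . E]}), then GOTO on every symbol after a dot until no new states appear). It has 14 states:
  I0: { [E → . F], [E → . c n], [E → . n F], [E → . x -], [E' → . E], [F → . - - E], [F → . n E c] }  — shift
  I1: { [F → - . - E] }  — shift
  I2: { [E' → E .] }  — accept
  I3: { [E → F .] }  — reduce
  I4: { [E → c . n] }  — shift
  I5: { [E → . F], [E → . c n], [E → . n F], [E → . x -], [E → n . F], [F → . - - E], [F → . n E c], [F → n . E c] }  — shift
  I6: { [E → x . -] }  — shift
  I7: { [E → x - .] }  — reduce
  I8: { [F → n E . c] }  — shift
  I9: { [E → F .], [E → n F .] }  — 2 reduces
  I10: { [F → n E c .] }  — reduce
  I11: { [E → c n .] }  — reduce
  I12: { [E → . F], [E → . c n], [E → . n F], [E → . x -], [F → - - . E], [F → . - - E], [F → . n E c] }  — shift
  I13: { [F → - - E .] }  — reduce

I9 contains complete items [E → F .], [E → n F .] — reduce-reduce conflict.

Answer: Yes — I9: [E → F .] vs [E → n F .]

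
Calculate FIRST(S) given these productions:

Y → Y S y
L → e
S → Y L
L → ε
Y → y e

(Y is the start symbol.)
{ 'y' }

To compute FIRST(S), examine every production with S on the left-hand side, reading each right-hand side left to right until a non-nullable symbol is reached.

FIRST sets of the other non-terminals involved (by the same procedure, iterated to a fixed point):
  FIRST(Y) = { 'y' }

From S → Y L:
  - Y is a non-terminal: add FIRST(Y) \ {ε} = { 'y' }
    Y is not nullable, so stop

Collecting: FIRST(S) = { 'y' }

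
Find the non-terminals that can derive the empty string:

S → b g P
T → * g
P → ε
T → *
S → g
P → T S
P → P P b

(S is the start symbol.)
{ 'P' }

ε-productions: P → ε
So P is immediately nullable.
No further non-terminal can be added: every production for the remaining non-terminals contains a terminal or a non-nullable non-terminal.
Nullable = { 'P' }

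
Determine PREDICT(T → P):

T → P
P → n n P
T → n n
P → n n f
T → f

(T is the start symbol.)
{ 'n' }

PREDICT(T → P) = (FIRST(RHS) \ {ε}) ∪ (FOLLOW(T) if ε ∈ FIRST(RHS), i.e. RHS ⇒* ε)
FIRST(P) = { 'n' }
FIRST(P) = { 'n' }
ε ∉ FIRST(P), so FOLLOW(T) is not added.
PREDICT(T → P) = { 'n' }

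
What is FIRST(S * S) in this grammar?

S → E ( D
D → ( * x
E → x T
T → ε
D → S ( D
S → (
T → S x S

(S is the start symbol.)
FIRST sets of the non-terminals involved (from the grammar, by fixed-point iteration):
  FIRST(S) = { '(', 'x' }

To compute FIRST(S * S), process the symbols left to right:
Symbol S is a non-terminal. Add FIRST(S) \ {ε} = { '(', 'x' }
S is not nullable (ε ∉ FIRST(S)), so stop here.
FIRST(S * S) = { '(', 'x' }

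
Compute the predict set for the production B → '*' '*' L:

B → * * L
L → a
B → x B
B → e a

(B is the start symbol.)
PREDICT(B → '*' '*' L) = (FIRST(RHS) \ {ε}) ∪ (FOLLOW(B) if ε ∈ FIRST(RHS), i.e. RHS ⇒* ε)
FIRST('*' '*' L) = { '*' }
ε ∉ FIRST('*' '*' L), so FOLLOW(B) is not added.
PREDICT(B → '*' '*' L) = { '*' }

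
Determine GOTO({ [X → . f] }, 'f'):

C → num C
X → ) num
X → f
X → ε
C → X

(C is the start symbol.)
GOTO(I, 'f') = CLOSURE({ [A → αX.β] : [A → α.Xβ] ∈ I, X = 'f' })

Items with dot before 'f', with the dot advanced:
  [X → . f] → [X → f .]
Closure adds nothing (no advanced item has the dot before a non-terminal).

GOTO = { [X → f .] }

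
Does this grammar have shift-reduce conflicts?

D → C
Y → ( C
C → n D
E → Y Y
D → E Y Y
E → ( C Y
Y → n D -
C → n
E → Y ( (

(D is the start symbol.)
Yes — I6: [C → n .] vs [C → . n]; I7: [C → n D .] vs [Y → n D . -]; I15: [C → n .] vs [C → . n]; I20: [Y → ( C .] vs [Y → . ( C]

Augment with D' → D and build the canonical LR(0) collection (I0 = CLOSURE({[D' → . D]}), then GOTO on every symbol after a dot until no new states appear). It has 22 states:
  I0: { [C → . n D], [C → . n], [D → . C], [D → . E Y Y], [D' → . D], [E → . ( C Y], [E → . Y ( (], [E → . Y Y], [Y → . ( C], [Y → . n D -] }  — shift
  I1: { [C → . n D], [C → . n], [E → ( . C Y], [Y → ( . C] }  — shift
  I2: { [D → C .] }  — reduce
  I3: { [D' → D .] }  — accept
  I4: { [D → E . Y Y], [Y → . ( C], [Y → . n D -] }  — shift
  I5: { [E → Y . ( (], [E → Y . Y], [Y → . ( C], [Y → . n D -] }  — shift
  I6: { [C → . n D], [C → . n], [C → n . D], [C → n .], [D → . C], [D → . E Y Y], [E → . ( C Y], [E → . Y ( (], [E → . Y Y], [Y → . ( C], [Y → . n D -], [Y → n . D -] }  — shift, reduce
  I7: { [C → n D .], [Y → n D . -] }  — shift, reduce
  I8: { [Y → n D - .] }  — reduce
  I9: { [C → . n D], [C → . n], [E → Y ( . (], [Y → ( . C] }  — shift
  I10: { [E → Y Y .] }  — reduce
  I11: { [C → . n D], [C → . n], [D → . C], [D → . E Y Y], [E → . ( C Y], [E → . Y ( (], [E → . Y Y], [Y → . ( C], [Y → . n D -], [Y → n . D -] }  — shift
  I12: { [Y → n D . -] }  — shift
  I13: { [E → Y ( ( .] }  — reduce
  I14: { [Y → ( C .] }  — reduce
  I15: { [C → . n D], [C → . n], [C → n . D], [C → n .], [D → . C], [D → . E Y Y], [E → . ( C Y], [E → . Y ( (], [E → . Y Y], [Y → . ( C], [Y → . n D -] }  — shift, reduce
  I16: { [C → n D .] }  — reduce
  I17: { [C → . n D], [C → . n], [Y → ( . C] }  — shift
  I18: { [D → E Y . Y], [Y → . ( C], [Y → . n D -] }  — shift
  I19: { [D → E Y Y .] }  — reduce
  I20: { [E → ( C . Y], [Y → ( C .], [Y → . ( C], [Y → . n D -] }  — shift, reduce
  I21: { [E → ( C Y .] }  — reduce

I6 contains reduce item [C → n .] and shift items [C → . n], [C → . n D], [E → . ( C Y], [Y → . ( C], [Y → . n D -] — shift-reduce conflict.
I7 contains reduce item [C → n D .] and shift item [Y → n D . -] — shift-reduce conflict.
I15 contains reduce item [C → n .] and shift items [C → . n], [C → . n D], [E → . ( C Y], [Y → . ( C], [Y → . n D -] — shift-reduce conflict.
I20 contains reduce item [Y → ( C .] and shift items [Y → . ( C], [Y → . n D -] — shift-reduce conflict.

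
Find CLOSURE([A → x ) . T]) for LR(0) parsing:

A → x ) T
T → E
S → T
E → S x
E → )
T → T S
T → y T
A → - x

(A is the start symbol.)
{ [A → x ) . T], [E → . )], [E → . S x], [S → . T], [T → . E], [T → . T S], [T → . y T] }

To compute CLOSURE, for each item [A → α.Bβ] where B is a non-terminal, add [B → .γ] for all productions B → γ; repeat for the newly added items until nothing changes.

Start with: [A → x ) . T]
  [A → x ) . T] has the dot before T: add [T → . E], [T → . T S], [T → . y T]
  [T → . E] has the dot before E: add [E → . S x], [E → . )]
  [E → . S x] has the dot before S: add [S → . T]
No further items can be added.

CLOSURE = { [A → x ) . T], [E → . )], [E → . S x], [S → . T], [T → . E], [T → . T S], [T → . y T] }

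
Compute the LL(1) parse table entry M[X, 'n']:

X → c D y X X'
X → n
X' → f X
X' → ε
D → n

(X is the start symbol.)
X → n

To find M[X, 'n'], we find productions for X where 'n' is in the predict set (PREDICT(N → α) = (FIRST(α) \ {ε}) ∪ (FOLLOW(N) if α ⇒* ε)).

X → c D y X X': PREDICT = { 'c' }
X → n: PREDICT = { 'n' }
  'n' is in predict set, so this production goes in M[X, 'n']

M[X, 'n'] = X → n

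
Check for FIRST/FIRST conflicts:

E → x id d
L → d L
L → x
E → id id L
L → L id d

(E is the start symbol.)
Yes. L → d L / L → L id d on { 'd' }; L → x / L → L id d on { 'x' }

FIRST sets of the non-terminals at (or reachable through a nullable prefix from) the front of some alternative:
  FIRST(L) = { 'd', 'x' }

Productions for E:
  E → x id d: FIRST = { 'x' }
  E → id id L: FIRST = { 'id' }
Productions for L:
  L → d L: FIRST = { 'd' }
  L → x: FIRST = { 'x' }
  L → L id d: FIRST = { 'd', 'x' }

Conflict for L: L → d L and L → L id d
  Overlap: { 'd' }
Conflict for L: L → x and L → L id d
  Overlap: { 'x' }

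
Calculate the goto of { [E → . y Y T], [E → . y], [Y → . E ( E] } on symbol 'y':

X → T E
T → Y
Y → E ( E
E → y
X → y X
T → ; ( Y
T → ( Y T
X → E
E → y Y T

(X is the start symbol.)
{ [E → . y Y T], [E → . y], [E → y . Y T], [E → y .], [Y → . E ( E] }

GOTO(I, 'y') = CLOSURE({ [A → αX.β] : [A → α.Xβ] ∈ I, X = 'y' })

Items with dot before 'y', with the dot advanced:
  [E → . y] → [E → y .]
  [E → . y Y T] → [E → y . Y T]
Closure of the advanced items:
  [E → y . Y T] has the dot before Y: add [Y → . E ( E]
  [Y → . E ( E] has the dot before E: add [E → . y], [E → . y Y T]

GOTO = { [E → . y Y T], [E → . y], [E → y . Y T], [E → y .], [Y → . E ( E] }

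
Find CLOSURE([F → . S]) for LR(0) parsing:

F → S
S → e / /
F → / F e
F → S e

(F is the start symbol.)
Start with: [F → . S]
  [F → . S] has the dot before S: add [S → . e / /]
No further items can be added.

CLOSURE = { [F → . S], [S → . e / /] }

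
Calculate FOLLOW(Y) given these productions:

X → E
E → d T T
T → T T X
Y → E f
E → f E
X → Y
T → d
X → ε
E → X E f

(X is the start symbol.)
{ $, 'd', 'f' }

To compute FOLLOW(Y), find every occurrence of Y on a right-hand side N → α Y β: add FIRST(β) \ {ε}, and if β is empty or nullable also add FOLLOW(N). Iterate to a fixed point.

In X → Y: Y is at the end, add FOLLOW(X)

The FOLLOW sets referred to above (computed the same way, to a fixed point):
  FOLLOW(X) = { $, 'd', 'f' }

Taking the union: FOLLOW(Y) = { $, 'd', 'f' }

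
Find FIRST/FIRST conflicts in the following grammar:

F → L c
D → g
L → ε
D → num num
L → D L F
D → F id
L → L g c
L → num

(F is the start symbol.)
FIRST sets of the non-terminals at (or reachable through a nullable prefix from) the front of some alternative:
  FIRST(F) = { 'c', 'g', 'num' }
  FIRST(D) = { 'c', 'g', 'num' }
  FIRST(L) = { 'c', 'g', 'num', ε }

Productions for D:
  D → g: FIRST = { 'g' }
  D → num num: FIRST = { 'num' }
  D → F id: FIRST = { 'c', 'g', 'num' }
Productions for L:
  L → ε: FIRST = { ε }
  L → D L F: FIRST = { 'c', 'g', 'num' }
  L → L g c: FIRST = { 'c', 'g', 'num' }
  L → num: FIRST = { 'num' }
F has only one production, so no FIRST/FIRST conflict is possible there.

Conflict for D: D → g and D → F id
  Overlap: { 'g' }
Conflict for D: D → num num and D → F id
  Overlap: { 'num' }
Conflict for L: L → D L F and L → L g c
  Overlap: { 'c', 'g', 'num' }
Conflict for L: L → D L F and L → num
  Overlap: { 'num' }
Conflict for L: L → L g c and L → num
  Overlap: { 'num' }

Answer: Yes. D → g / D → F id on { 'g' }; D → num num / D → F id on { 'num' }; L → D L F / L → L g c on { 'c', 'g', 'num' }; L → D L F / L → num on { 'num' }; L → L g c / L → num on { 'num' }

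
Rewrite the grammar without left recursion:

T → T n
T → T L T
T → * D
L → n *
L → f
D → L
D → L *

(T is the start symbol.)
T → * D T'
T' → n T'
T' → L T T'
T' → ε
L → n *
L → f
D → L
D → L *

T is directly left-recursive. The standard transformation for
  A → A α₁ | ... | A α_m | β₁ | ... | β_n
is
  A  → β₁ A' | ... | β_n A'
  A' → α₁ A' | ... | α_m A' | ε

T → * D becomes T → * D T'
T → T n becomes T' → n T'
T → T L T becomes T' → L T T'
Add T' → ε

Productions for other non-terminals are unchanged:
  L → n *
  L → f
  D → L
  D → L *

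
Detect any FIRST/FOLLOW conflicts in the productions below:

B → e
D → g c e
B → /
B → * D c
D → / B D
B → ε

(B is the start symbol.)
Yes. B → '/' with FOLLOW(B) on { '/' }

Nullable non-terminals: B.

B: nullable alternative(s) B → ε; FOLLOW(B) = { $, '/', 'g' }
  B → e: FIRST \ {ε} = { 'e' } — disjoint from FOLLOW(B)
  B → /: FIRST \ {ε} = { '/' } — overlaps FOLLOW(B) on { '/' }: CONFLICT
  B → * D c: FIRST \ {ε} = { '*' } — disjoint from FOLLOW(B)
  B → ε: FIRST \ {ε} = { } — this is the only nullable alternative, skip

D has no nullable alternative, so no FIRST/FOLLOW check is needed there.

So the grammar has 1 FIRST/FOLLOW conflict (marked CONFLICT above).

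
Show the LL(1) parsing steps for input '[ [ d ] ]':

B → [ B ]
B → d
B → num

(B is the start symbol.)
Stack is shown with the top on the left.

Stack      Input        Action
------------------------------
B $        [ [ d ] ] $  output B → [ B ]
[ B ] $    [ [ d ] ] $  match '['
B ] $      [ d ] ] $    output B → [ B ]
[ B ] ] $  [ d ] ] $    match '['
B ] ] $    d ] ] $      output B → d
d ] ] $    d ] ] $      match 'd'
] ] $      ] ] $        match ']'
] $        ] $          match ']'
$          $            accept

The string is accepted.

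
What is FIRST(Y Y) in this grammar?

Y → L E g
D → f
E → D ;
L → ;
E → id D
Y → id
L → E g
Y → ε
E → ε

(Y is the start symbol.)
FIRST sets of the non-terminals involved (from the grammar, by fixed-point iteration):
  FIRST(Y) = { ';', 'f', 'g', 'id', ε }

To compute FIRST(Y Y), process the symbols left to right:
Symbol Y is a non-terminal. Add FIRST(Y) \ {ε} = { ';', 'f', 'g', 'id' }
Y is nullable (ε ∈ FIRST(Y)), continue to the next symbol.
Symbol Y is a non-terminal. Add FIRST(Y) \ {ε} = { ';', 'f', 'g', 'id' }
Y is nullable (ε ∈ FIRST(Y)), continue to the next symbol.
All symbols are nullable, so ε is in the result.
FIRST(Y Y) = { ';', 'f', 'g', 'id', ε }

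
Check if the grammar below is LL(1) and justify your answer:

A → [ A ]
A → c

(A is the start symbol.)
For A:
  PREDICT(A → '[' A ']') = { '[' }
  PREDICT(A → c) = { 'c' }

All predict sets are disjoint. The grammar IS LL(1).

Answer: Yes, the grammar is LL(1).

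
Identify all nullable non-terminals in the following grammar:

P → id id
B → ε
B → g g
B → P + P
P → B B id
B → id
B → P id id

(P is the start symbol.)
{ 'B' }

A non-terminal is nullable if it can derive ε (the empty string): either it has an ε-production, or it has a production whose right-hand side consists entirely of nullable non-terminals.

ε-productions: B → ε
So B is immediately nullable.
No further non-terminal can be added: every production for the remaining non-terminals contains a terminal or a non-nullable non-terminal.
Nullable = { 'B' }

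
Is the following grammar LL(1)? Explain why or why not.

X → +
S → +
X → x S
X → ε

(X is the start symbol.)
A grammar is LL(1) if for each non-terminal N with multiple productions, the predict sets of those productions are pairwise disjoint, where PREDICT(N → α) = (FIRST(α) \ {ε}) ∪ (FOLLOW(N) if α ⇒* ε).

Relevant sets:
  FOLLOW(X) = { $ }

For X:
  PREDICT(X → '+') = { '+' }
  PREDICT(X → x S) = { 'x' }
  PREDICT(X → ε) = { $ }
S has a single production, so nothing to check there.

All predict sets are disjoint. The grammar IS LL(1).

Answer: Yes, the grammar is LL(1).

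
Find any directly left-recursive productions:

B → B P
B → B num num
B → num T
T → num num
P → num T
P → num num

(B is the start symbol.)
Direct left recursion occurs when N → N α for some non-terminal N (the right-hand side begins with the left-hand side itself).

B → B P: LEFT RECURSIVE (starts with B)
B → B num num: LEFT RECURSIVE (starts with B)
B → num T: starts with num
T → num num: starts with num
P → num T: starts with num
P → num num: starts with num

The grammar has direct left recursion on: B.

Answer: Yes, B is left-recursive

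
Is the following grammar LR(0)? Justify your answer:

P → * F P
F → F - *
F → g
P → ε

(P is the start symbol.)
No. Shift-reduce conflict between [P → .] and [P → . * F P]

A grammar is LR(0) if no state in the canonical LR(0) collection has:
  - both a shift item (dot before a terminal) and a complete item (shift-reduce conflict), or
  - two or more complete items (reduce-reduce conflict; the accept item [P' → P .] counts as a complete item here).

Augment with P' → P and build the canonical LR(0) collection (I0 = CLOSURE({[P' → . P]}), then GOTO on every symbol after a dot until no new states appear). It has 8 states:
  I0: { [P → . * F P], [P → .], [P' → . P] }  — shift, reduce
  I1: { [F → . F - *], [F → . g], [P → * . F P] }  — shift
  I2: { [P' → P .] }  — accept
  I3: { [F → F . - *], [P → * F . P], [P → . * F P], [P → .] }  — shift, reduce
  I4: { [F → g .] }  — reduce
  I5: { [F → F - . *] }  — shift
  I6: { [P → * F P .] }  — reduce
  I7: { [F → F - * .] }  — reduce

Conflict in state I0:
  Shift-reduce conflict between [P → .] and [P → . * F P]
So the grammar is NOT LR(0).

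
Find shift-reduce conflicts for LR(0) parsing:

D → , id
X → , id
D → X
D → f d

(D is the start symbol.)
No shift-reduce conflicts

A shift-reduce conflict occurs when an LR(0) state has both:
  - a complete (reduce) item [A → α .] (dot at the end), and
  - a shift item [B → β . c γ] (dot before a terminal).

Augment with D' → D and build the canonical LR(0) collection (I0 = CLOSURE({[D' → . D]}), then GOTO on every symbol after a dot until no new states appear). It has 7 states:
  I0: { [D → . , id], [D → . X], [D → . f d], [D' → . D], [X → . , id] }  — shift
  I1: { [D → , . id], [X → , . id] }  — shift
  I2: { [D' → D .] }  — accept
  I3: { [D → X .] }  — reduce
  I4: { [D → f . d] }  — shift
  I5: { [D → f d .] }  — reduce
  I6: { [D → , id .], [X → , id .] }  — 2 reduces

No state contains both a complete item and a shift item.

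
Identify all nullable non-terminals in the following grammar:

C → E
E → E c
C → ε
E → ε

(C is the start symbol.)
A non-terminal is nullable if it can derive ε (the empty string): either it has an ε-production, or it has a production whose right-hand side consists entirely of nullable non-terminals.

ε-productions: C → ε, E → ε
So C, E are immediately nullable.
Every non-terminal is now nullable.
Nullable = { 'C', 'E' }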